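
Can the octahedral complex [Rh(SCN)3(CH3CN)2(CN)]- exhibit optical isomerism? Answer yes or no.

no

In an octahedral complex each vertex has one trans partner and four cis neighbours.
There are 3 geometric isomers: SCN mer, CH3CN trans; SCN mer, CH3CN cis; SCN fac, CH3CN cis.
Each arrangement has an internal mirror plane or centre of symmetry, so none is chiral.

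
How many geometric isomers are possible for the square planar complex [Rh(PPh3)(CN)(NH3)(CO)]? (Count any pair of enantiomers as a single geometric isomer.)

There are 3 geometric isomers: (CN/NH3 trans, CO/PPh3 trans); (CN/PPh3 trans, CO/NH3 trans); (CN/CO trans, NH3/PPh3 trans).

3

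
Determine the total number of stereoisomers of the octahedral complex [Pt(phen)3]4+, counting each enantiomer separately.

2

In an octahedral complex each vertex has one trans partner and four cis neighbours.
Each phen is bidentate and must span two cis positions.
Only one geometric arrangement is possible; it has no improper symmetry element, so it exists as a pair of enantiomers (2 stereoisomers).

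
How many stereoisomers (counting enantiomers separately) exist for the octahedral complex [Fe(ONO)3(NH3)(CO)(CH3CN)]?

The six octahedral sites form three mutually perpendicular trans pairs.
Working through the distinct placements yields 4 geometric isomers: ONO mer (3 arrangements); ONO fac (chiral).
One of these lacks any improper symmetry element and so occurs as an enantiomeric pair, giving 4 + 1 = 5 stereoisomers in total.

5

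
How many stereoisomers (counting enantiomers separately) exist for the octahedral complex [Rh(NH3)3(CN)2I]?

An octahedron has six vertices in three trans pairs; every non-trans pair is cis.
Systematic placement gives 3 geometric isomers: NH3 mer, CN trans; NH3 mer, CN cis; NH3 fac, CN cis.
Each arrangement has an internal mirror plane or centre of symmetry, so none is chiral.

3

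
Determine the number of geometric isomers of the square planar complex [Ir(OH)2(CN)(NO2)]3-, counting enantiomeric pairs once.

In a square planar complex each vertex has one trans partner and two cis neighbours.
Systematic placement gives 2 geometric isomers: OH cis; OH trans.

2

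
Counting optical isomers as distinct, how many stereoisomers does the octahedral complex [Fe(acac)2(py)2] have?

3

An octahedron has six vertices in three trans pairs; every non-trans pair is cis.
Each acac is bidentate and must span two cis positions.
There are 2 geometric isomers: py trans; py cis (chiral).
One of these lacks any improper symmetry element and so occurs as an enantiomeric pair, giving 2 + 1 = 3 stereoisomers in total.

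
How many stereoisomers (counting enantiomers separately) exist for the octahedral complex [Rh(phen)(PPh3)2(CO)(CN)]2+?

6

An octahedron has six vertices in three trans pairs; every non-trans pair is cis.
Each phen is bidentate and must span two cis positions.
Working through the distinct placements yields 4 geometric isomers: PPh3 cis (3 arrangements, 2 chiral); PPh3 trans.
Of these, 2 lack any improper symmetry element and so occur as enantiomeric pairs, giving 4 + 2 = 6 stereoisomers in total.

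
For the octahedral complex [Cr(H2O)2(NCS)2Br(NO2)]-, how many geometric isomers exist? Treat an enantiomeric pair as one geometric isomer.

6

An octahedron has six vertices in three trans pairs; every non-trans pair is cis.
The distinct arrangements are (6 in all): H2O cis, NCS cis (3 arrangements, 2 chiral); H2O cis, NCS trans; H2O trans, NCS cis; H2O trans, NCS trans.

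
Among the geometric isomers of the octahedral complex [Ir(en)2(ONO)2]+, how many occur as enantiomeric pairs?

1

In an octahedral complex each vertex has one trans partner and four cis neighbours.
Each en is bidentate and must span two cis positions.
Working through the distinct placements yields 2 geometric isomers: ONO trans; ONO cis (chiral).
One of these lacks any improper symmetry element and so occurs as an enantiomeric pair, giving 2 + 1 = 3 stereoisomers in total.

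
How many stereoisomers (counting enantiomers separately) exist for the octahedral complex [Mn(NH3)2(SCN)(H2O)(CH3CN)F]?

In an octahedral complex each vertex has one trans partner and four cis neighbours.
Exhaustive case analysis gives 9 geometric isomers.
Of these, 6 lack any improper symmetry element and so occur as enantiomeric pairs, giving 9 + 6 = 15 stereoisomers in total.

15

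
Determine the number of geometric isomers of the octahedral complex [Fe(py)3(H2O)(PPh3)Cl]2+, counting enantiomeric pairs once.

4

In an octahedral complex each vertex has one trans partner and four cis neighbours.
Working through the distinct placements yields 4 geometric isomers: py mer (3 arrangements); py fac (chiral).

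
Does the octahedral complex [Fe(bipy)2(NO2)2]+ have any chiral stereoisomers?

The six octahedral sites form three mutually perpendicular trans pairs.
Each bipy is bidentate and must span two cis positions.
The distinct arrangements are (2 in all): NO2 trans; NO2 cis (chiral).
One of these lacks any improper symmetry element and so occurs as an enantiomeric pair, giving 2 + 1 = 3 stereoisomers in total.

yes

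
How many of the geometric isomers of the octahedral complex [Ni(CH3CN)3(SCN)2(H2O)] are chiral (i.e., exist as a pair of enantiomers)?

The six octahedral sites form three mutually perpendicular trans pairs.
Systematic placement gives 3 geometric isomers: CH3CN mer, SCN trans; CH3CN mer, SCN cis; CH3CN fac, SCN cis.
Each arrangement has an internal mirror plane or centre of symmetry, so none is chiral.

0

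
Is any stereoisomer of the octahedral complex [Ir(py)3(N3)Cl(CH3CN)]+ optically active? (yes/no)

The six octahedral sites form three mutually perpendicular trans pairs.
Working through the distinct placements yields 4 geometric isomers: py mer (3 arrangements); py fac (chiral).
One of these lacks any improper symmetry element and so occurs as an enantiomeric pair, giving 4 + 1 = 5 stereoisomers in total.

yes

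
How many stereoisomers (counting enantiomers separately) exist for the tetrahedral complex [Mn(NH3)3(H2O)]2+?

All four vertices of a tetrahedron are equivalent and mutually adjacent, so cis/trans isomerism cannot arise.
Only one geometric arrangement is possible.

1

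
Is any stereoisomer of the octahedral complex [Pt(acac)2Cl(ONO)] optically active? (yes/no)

yes

In an octahedral complex each vertex has one trans partner and four cis neighbours.
Each acac is bidentate and must span two cis positions.
Systematic placement gives 2 geometric isomers: Cl and ONO mutually trans; Cl and ONO mutually cis (chiral).
One of these lacks any improper symmetry element and so occurs as an enantiomeric pair, giving 2 + 1 = 3 stereoisomers in total.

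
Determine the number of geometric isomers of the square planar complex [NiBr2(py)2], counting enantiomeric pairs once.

2

A square has two trans pairs of vertices; adjacent vertices are cis.
There are 2 geometric isomers: Br cis; Br trans.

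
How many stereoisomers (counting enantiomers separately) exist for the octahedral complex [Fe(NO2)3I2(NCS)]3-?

The six octahedral sites form three mutually perpendicular trans pairs.
The distinct arrangements are (3 in all): NO2 mer, I trans; NO2 mer, I cis; NO2 fac, I cis.
Each arrangement has an internal mirror plane or centre of symmetry, so none is chiral.

3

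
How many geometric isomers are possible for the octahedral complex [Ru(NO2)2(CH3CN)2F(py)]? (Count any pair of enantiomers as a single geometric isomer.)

In an octahedral complex each vertex has one trans partner and four cis neighbours.
Systematic placement gives 6 geometric isomers: NO2 cis, CH3CN trans; NO2 trans, CH3CN trans; NO2 cis, CH3CN cis (3 arrangements, 2 chiral); NO2 trans, CH3CN cis.

6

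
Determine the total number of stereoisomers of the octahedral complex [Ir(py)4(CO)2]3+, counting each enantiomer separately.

The six octahedral sites form three mutually perpendicular trans pairs.
The distinct arrangements are (2 in all): CO trans; CO cis.
Each arrangement has an internal mirror plane or centre of symmetry, so none is chiral.

2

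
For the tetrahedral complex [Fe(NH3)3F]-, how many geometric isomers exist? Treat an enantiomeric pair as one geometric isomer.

In a tetrahedral complex all four positions are equivalent and every pair of ligands is adjacent — there is no cis/trans distinction.
Only one geometric arrangement is possible.

1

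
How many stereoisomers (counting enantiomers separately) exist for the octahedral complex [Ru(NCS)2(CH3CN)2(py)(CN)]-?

8

The six octahedral sites form three mutually perpendicular trans pairs.
Systematic placement gives 6 geometric isomers: NCS cis, CH3CN trans; NCS trans, CH3CN trans; NCS cis, CH3CN cis (3 arrangements, 2 chiral); NCS trans, CH3CN cis.
Of these, 2 lack any improper symmetry element and so occur as enantiomeric pairs, giving 6 + 2 = 8 stereoisomers in total.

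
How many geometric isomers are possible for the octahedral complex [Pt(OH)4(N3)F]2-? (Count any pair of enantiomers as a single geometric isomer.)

An octahedron has six vertices in three trans pairs; every non-trans pair is cis.
The distinct arrangements are (2 in all): N3 and F mutually trans; N3 and F mutually cis.

2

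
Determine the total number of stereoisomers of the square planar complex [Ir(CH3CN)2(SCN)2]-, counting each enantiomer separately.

A square has two trans pairs of vertices; adjacent vertices are cis.
Working through the distinct placements yields 2 geometric isomers: CH3CN cis; CH3CN trans.
Each arrangement has an internal mirror plane or centre of symmetry, so none is chiral.

2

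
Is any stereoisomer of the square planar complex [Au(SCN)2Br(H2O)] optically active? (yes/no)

In a square planar complex each vertex has one trans partner and two cis neighbours.
Systematic placement gives 2 geometric isomers: SCN cis; SCN trans.
Each arrangement has an internal mirror plane or centre of symmetry, so none is chiral.

no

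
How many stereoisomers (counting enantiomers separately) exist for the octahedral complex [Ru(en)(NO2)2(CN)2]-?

An octahedron has six vertices in three trans pairs; every non-trans pair is cis.
Each en is bidentate and must span two cis positions.
Systematic placement gives 3 geometric isomers: NO2 cis, CN trans; NO2 cis, CN cis (chiral); NO2 trans, CN cis.
One of these lacks any improper symmetry element and so occurs as an enantiomeric pair, giving 3 + 1 = 4 stereoisomers in total.

4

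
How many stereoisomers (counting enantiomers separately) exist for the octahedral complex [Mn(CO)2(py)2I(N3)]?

An octahedron has six vertices in three trans pairs; every non-trans pair is cis.
Working through the distinct placements yields 6 geometric isomers: CO trans, py trans; CO trans, py cis; CO cis, py trans; CO cis, py cis (3 arrangements, 2 chiral).
Of these, 2 lack any improper symmetry element and so occur as enantiomeric pairs, giving 6 + 2 = 8 stereoisomers in total.

8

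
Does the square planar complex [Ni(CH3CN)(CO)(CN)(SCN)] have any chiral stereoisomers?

no

In a square planar complex each vertex has one trans partner and two cis neighbours.
There are 3 geometric isomers: (CH3CN/CO trans, CN/SCN trans); (CH3CN/SCN trans, CN/CO trans); (CH3CN/CN trans, CO/SCN trans).
Each arrangement has an internal mirror plane or centre of symmetry, so none is chiral.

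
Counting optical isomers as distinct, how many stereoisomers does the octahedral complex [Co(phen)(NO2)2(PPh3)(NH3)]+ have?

An octahedron has six vertices in three trans pairs; every non-trans pair is cis.
Each phen is bidentate and must span two cis positions.
Working through the distinct placements yields 4 geometric isomers: NO2 cis (3 arrangements, 2 chiral); NO2 trans.
Of these, 2 lack any improper symmetry element and so occur as enantiomeric pairs, giving 4 + 2 = 6 stereoisomers in total.

6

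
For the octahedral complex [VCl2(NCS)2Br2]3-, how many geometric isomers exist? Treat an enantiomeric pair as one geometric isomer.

There are 5 geometric isomers: Cl trans, NCS trans, Br trans; Cl cis, NCS cis, Br trans; Cl cis, NCS trans, Br cis; Cl cis, NCS cis, Br cis (chiral); Cl trans, NCS cis, Br cis.

5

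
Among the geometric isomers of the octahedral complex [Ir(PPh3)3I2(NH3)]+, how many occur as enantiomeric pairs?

There are 3 geometric isomers: PPh3 mer, I trans; PPh3 mer, I cis; PPh3 fac, I cis.
Each arrangement has an internal mirror plane or centre of symmetry, so none is chiral.

0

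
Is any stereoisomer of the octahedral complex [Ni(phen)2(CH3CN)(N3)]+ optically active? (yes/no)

yes

An octahedron has six vertices in three trans pairs; every non-trans pair is cis.
Each phen is bidentate and must span two cis positions.
There are 2 geometric isomers: CH3CN and N3 mutually trans; CH3CN and N3 mutually cis (chiral).
One of these lacks any improper symmetry element and so occurs as an enantiomeric pair, giving 2 + 1 = 3 stereoisomers in total.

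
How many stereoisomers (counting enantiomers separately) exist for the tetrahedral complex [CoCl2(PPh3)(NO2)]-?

1

All four vertices of a tetrahedron are equivalent and mutually adjacent, so cis/trans isomerism cannot arise.
Only one geometric arrangement is possible.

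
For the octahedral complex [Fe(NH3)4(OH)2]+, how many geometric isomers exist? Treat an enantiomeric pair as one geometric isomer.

The six octahedral sites form three mutually perpendicular trans pairs.
Working through the distinct placements yields 2 geometric isomers: OH trans; OH cis.

2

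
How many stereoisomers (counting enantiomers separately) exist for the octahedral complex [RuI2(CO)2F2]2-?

6

The six octahedral sites form three mutually perpendicular trans pairs.
Systematic placement gives 5 geometric isomers: I trans, CO trans, F trans; I cis, CO trans, F cis; I trans, CO cis, F cis; I cis, CO cis, F cis (chiral); I cis, CO cis, F trans.
One of these lacks any improper symmetry element and so occurs as an enantiomeric pair, giving 5 + 1 = 6 stereoisomers in total.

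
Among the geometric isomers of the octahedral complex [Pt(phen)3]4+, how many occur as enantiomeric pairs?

Each phen is bidentate and must span two cis positions.
Only one geometric arrangement is possible; it has no improper symmetry element, so it exists as a pair of enantiomers (2 stereoisomers).

1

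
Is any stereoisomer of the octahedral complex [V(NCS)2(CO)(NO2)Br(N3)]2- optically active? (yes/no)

Exhaustive case analysis gives 9 geometric isomers.
Of these, 6 lack any improper symmetry element and so occur as enantiomeric pairs, giving 9 + 6 = 15 stereoisomers in total.

yes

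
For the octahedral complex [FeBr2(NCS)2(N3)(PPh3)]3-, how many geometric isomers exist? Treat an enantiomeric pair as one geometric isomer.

6

There are 6 geometric isomers: Br trans, NCS cis; Br trans, NCS trans; Br cis, NCS cis (3 arrangements, 2 chiral); Br cis, NCS trans.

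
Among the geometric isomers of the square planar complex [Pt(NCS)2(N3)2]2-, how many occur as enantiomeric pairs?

0

In a square planar complex each vertex has one trans partner and two cis neighbours.
There are 2 geometric isomers: NCS cis; NCS trans.
Each arrangement has an internal mirror plane or centre of symmetry, so none is chiral.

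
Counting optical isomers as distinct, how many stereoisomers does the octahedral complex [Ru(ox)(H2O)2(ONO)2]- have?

4

In an octahedral complex each vertex has one trans partner and four cis neighbours.
Each ox is bidentate and must span two cis positions.
There are 3 geometric isomers: H2O trans, ONO cis; H2O cis, ONO cis (chiral); H2O cis, ONO trans.
One of these lacks any improper symmetry element and so occurs as an enantiomeric pair, giving 3 + 1 = 4 stereoisomers in total.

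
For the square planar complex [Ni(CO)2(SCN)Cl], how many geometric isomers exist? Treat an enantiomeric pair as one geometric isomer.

2

Systematic placement gives 2 geometric isomers: CO cis; CO trans.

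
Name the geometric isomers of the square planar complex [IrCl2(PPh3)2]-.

In a square planar complex each vertex has one trans partner and two cis neighbours.
There are 2 geometric isomers: Cl cis; Cl trans.

cis and trans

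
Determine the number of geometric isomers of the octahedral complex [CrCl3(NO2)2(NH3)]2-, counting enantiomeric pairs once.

3

An octahedron has six vertices in three trans pairs; every non-trans pair is cis.
The distinct arrangements are (3 in all): Cl mer, NO2 trans; Cl mer, NO2 cis; Cl fac, NO2 cis.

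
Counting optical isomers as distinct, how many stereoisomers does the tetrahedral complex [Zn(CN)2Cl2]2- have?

1

In a tetrahedral complex all four positions are equivalent and every pair of ligands is adjacent — there is no cis/trans distinction.
Only one geometric arrangement is possible.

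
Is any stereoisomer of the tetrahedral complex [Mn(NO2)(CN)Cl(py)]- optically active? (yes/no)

All four vertices of a tetrahedron are equivalent and mutually adjacent, so cis/trans isomerism cannot arise.
Only one geometric arrangement is possible; it has no improper symmetry element, so it exists as a pair of enantiomers (2 stereoisomers).

yes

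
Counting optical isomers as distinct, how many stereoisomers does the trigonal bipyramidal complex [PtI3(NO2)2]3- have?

In a trigonal bipyramid the two axial positions differ from the three equatorial ones.
Systematic placement gives 3 geometric isomers: NO2 both equatorial; NO2 one axial, one equatorial; NO2 both axial.
Each arrangement has an internal mirror plane or centre of symmetry, so none is chiral.

3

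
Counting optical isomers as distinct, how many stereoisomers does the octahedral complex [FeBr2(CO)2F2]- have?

Systematic placement gives 5 geometric isomers: Br trans, CO trans, F trans; Br trans, CO cis, F cis; Br cis, CO cis, F trans; Br cis, CO cis, F cis (chiral); Br cis, CO trans, F cis.
One of these lacks any improper symmetry element and so occurs as an enantiomeric pair, giving 5 + 1 = 6 stereoisomers in total.

6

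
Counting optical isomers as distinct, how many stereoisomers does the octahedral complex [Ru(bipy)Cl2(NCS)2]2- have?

4

Each bipy is bidentate and must span two cis positions.
Working through the distinct placements yields 3 geometric isomers: Cl trans, NCS cis; Cl cis, NCS cis (chiral); Cl cis, NCS trans.
One of these lacks any improper symmetry element and so occurs as an enantiomeric pair, giving 3 + 1 = 4 stereoisomers in total.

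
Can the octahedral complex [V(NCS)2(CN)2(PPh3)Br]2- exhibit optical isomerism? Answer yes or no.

The six octahedral sites form three mutually perpendicular trans pairs.
The distinct arrangements are (6 in all): NCS cis, CN cis (3 arrangements, 2 chiral); NCS trans, CN cis; NCS cis, CN trans; NCS trans, CN trans.
Of these, 2 lack any improper symmetry element and so occur as enantiomeric pairs, giving 6 + 2 = 8 stereoisomers in total.

yes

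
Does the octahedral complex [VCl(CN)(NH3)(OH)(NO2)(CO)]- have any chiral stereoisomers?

yes

Placing the ligands in turn and identifying arrangements related by rotation or reflection leaves 15 distinct geometric isomers.
Of these, 15 lack any improper symmetry element and so occur as enantiomeric pairs, giving 15 + 15 = 30 stereoisomers in total.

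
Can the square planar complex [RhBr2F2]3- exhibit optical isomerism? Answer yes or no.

There are 2 geometric isomers: Br cis; Br trans.
Each arrangement has an internal mirror plane or centre of symmetry, so none is chiral.

no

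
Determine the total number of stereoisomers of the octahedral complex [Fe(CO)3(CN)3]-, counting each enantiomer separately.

The six octahedral sites form three mutually perpendicular trans pairs.
There are 2 geometric isomers: CO mer; CO fac.
Each arrangement has an internal mirror plane or centre of symmetry, so none is chiral.

2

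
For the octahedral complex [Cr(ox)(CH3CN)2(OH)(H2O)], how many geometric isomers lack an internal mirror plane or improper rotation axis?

2

The six octahedral sites form three mutually perpendicular trans pairs.
Each ox is bidentate and must span two cis positions.
Systematic placement gives 4 geometric isomers: CH3CN trans; CH3CN cis (3 arrangements, 2 chiral).
Of these, 2 lack any improper symmetry element and so occur as enantiomeric pairs, giving 4 + 2 = 6 stereoisomers in total.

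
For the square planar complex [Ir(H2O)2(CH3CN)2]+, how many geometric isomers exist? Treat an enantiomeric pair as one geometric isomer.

In a square planar complex each vertex has one trans partner and two cis neighbours.
There are 2 geometric isomers: H2O cis; H2O trans.

2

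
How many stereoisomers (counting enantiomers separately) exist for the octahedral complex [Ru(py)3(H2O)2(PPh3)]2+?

An octahedron has six vertices in three trans pairs; every non-trans pair is cis.
Working through the distinct placements yields 3 geometric isomers: py mer, H2O trans; py mer, H2O cis; py fac, H2O cis.
Each arrangement has an internal mirror plane or centre of symmetry, so none is chiral.

3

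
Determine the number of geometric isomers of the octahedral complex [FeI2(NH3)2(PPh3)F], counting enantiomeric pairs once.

6

In an octahedral complex each vertex has one trans partner and four cis neighbours.
Systematic placement gives 6 geometric isomers: I cis, NH3 cis (3 arrangements, 2 chiral); I cis, NH3 trans; I trans, NH3 cis; I trans, NH3 trans.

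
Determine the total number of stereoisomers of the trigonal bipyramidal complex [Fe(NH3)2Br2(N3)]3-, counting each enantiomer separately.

In a trigonal bipyramid the two axial positions differ from the three equatorial ones.
Placing the ligands in turn and identifying arrangements related by rotation or reflection leaves 5 distinct geometric isomers.
One of these lacks any improper symmetry element and so occurs as an enantiomeric pair, giving 5 + 1 = 6 stereoisomers in total.

6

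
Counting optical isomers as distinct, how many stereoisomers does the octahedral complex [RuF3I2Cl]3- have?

3

In an octahedral complex each vertex has one trans partner and four cis neighbours.
The distinct arrangements are (3 in all): F mer, I trans; F fac, I cis; F mer, I cis.
Each arrangement has an internal mirror plane or centre of symmetry, so none is chiral.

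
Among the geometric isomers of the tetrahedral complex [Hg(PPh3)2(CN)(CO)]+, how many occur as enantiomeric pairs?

0

In a tetrahedral complex all four positions are equivalent and every pair of ligands is adjacent — there is no cis/trans distinction.
Only one geometric arrangement is possible.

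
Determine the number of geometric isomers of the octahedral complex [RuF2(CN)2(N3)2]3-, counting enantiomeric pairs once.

An octahedron has six vertices in three trans pairs; every non-trans pair is cis.
Systematic placement gives 5 geometric isomers: F trans, CN trans, N3 trans; F cis, CN trans, N3 cis; F cis, CN cis, N3 trans; F cis, CN cis, N3 cis (chiral); F trans, CN cis, N3 cis.

5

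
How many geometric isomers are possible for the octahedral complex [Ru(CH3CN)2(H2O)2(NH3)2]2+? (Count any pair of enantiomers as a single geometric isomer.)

In an octahedral complex each vertex has one trans partner and four cis neighbours.
There are 5 geometric isomers: CH3CN trans, H2O trans, NH3 trans; CH3CN trans, H2O cis, NH3 cis; CH3CN cis, H2O cis, NH3 trans; CH3CN cis, H2O cis, NH3 cis (chiral); CH3CN cis, H2O trans, NH3 cis.

5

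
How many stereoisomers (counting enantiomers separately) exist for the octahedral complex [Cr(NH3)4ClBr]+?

2

An octahedron has six vertices in three trans pairs; every non-trans pair is cis.
There are 2 geometric isomers: Cl and Br mutually trans; Cl and Br mutually cis.
Each arrangement has an internal mirror plane or centre of symmetry, so none is chiral.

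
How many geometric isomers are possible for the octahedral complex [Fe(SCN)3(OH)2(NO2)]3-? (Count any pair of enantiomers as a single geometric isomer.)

There are 3 geometric isomers: SCN mer, OH cis; SCN mer, OH trans; SCN fac, OH cis.

3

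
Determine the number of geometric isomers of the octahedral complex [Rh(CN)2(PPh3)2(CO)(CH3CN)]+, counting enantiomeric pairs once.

6

The six octahedral sites form three mutually perpendicular trans pairs.
Systematic placement gives 6 geometric isomers: CN cis, PPh3 trans; CN cis, PPh3 cis (3 arrangements, 2 chiral); CN trans, PPh3 trans; CN trans, PPh3 cis.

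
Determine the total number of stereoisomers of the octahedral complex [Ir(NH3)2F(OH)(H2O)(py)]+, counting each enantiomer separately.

15

The six octahedral sites form three mutually perpendicular trans pairs.
Exhaustive case analysis gives 9 geometric isomers.
Of these, 6 lack any improper symmetry element and so occur as enantiomeric pairs, giving 9 + 6 = 15 stereoisomers in total.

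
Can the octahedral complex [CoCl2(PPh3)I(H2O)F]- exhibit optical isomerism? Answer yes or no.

yes

An octahedron has six vertices in three trans pairs; every non-trans pair is cis.
Placing the ligands in turn and identifying arrangements related by rotation or reflection leaves 9 distinct geometric isomers.
Of these, 6 lack any improper symmetry element and so occur as enantiomeric pairs, giving 9 + 6 = 15 stereoisomers in total.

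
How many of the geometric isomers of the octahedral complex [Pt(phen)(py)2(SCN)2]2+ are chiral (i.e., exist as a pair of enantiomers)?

1

Each phen is bidentate and must span two cis positions.
Systematic placement gives 3 geometric isomers: py cis, SCN trans; py trans, SCN cis; py cis, SCN cis (chiral).
One of these lacks any improper symmetry element and so occurs as an enantiomeric pair, giving 3 + 1 = 4 stereoisomers in total.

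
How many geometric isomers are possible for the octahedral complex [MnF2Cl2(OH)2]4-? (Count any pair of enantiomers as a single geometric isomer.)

5

In an octahedral complex each vertex has one trans partner and four cis neighbours.
The distinct arrangements are (5 in all): F trans, Cl trans, OH trans; F cis, Cl trans, OH cis; F cis, Cl cis, OH trans; F cis, Cl cis, OH cis (chiral); F trans, Cl cis, OH cis.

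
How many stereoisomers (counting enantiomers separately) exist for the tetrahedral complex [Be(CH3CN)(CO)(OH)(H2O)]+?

All four vertices of a tetrahedron are equivalent and mutually adjacent, so cis/trans isomerism cannot arise.
Only one geometric arrangement is possible; it has no improper symmetry element, so it exists as a pair of enantiomers (2 stereoisomers).

2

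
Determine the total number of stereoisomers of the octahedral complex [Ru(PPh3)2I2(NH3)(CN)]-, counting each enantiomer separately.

The six octahedral sites form three mutually perpendicular trans pairs.
The distinct arrangements are (6 in all): PPh3 trans, I cis; PPh3 cis, I cis (3 arrangements, 2 chiral); PPh3 trans, I trans; PPh3 cis, I trans.
Of these, 2 lack any improper symmetry element and so occur as enantiomeric pairs, giving 6 + 2 = 8 stereoisomers in total.

8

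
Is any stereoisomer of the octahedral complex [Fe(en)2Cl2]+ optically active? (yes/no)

Each en is bidentate and must span two cis positions.
Working through the distinct placements yields 2 geometric isomers: Cl trans; Cl cis (chiral).
One of these lacks any improper symmetry element and so occurs as an enantiomeric pair, giving 2 + 1 = 3 stereoisomers in total.

yes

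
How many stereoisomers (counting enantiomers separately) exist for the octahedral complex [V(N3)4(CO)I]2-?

Working through the distinct placements yields 2 geometric isomers: CO and I mutually trans; CO and I mutually cis.
Each arrangement has an internal mirror plane or centre of symmetry, so none is chiral.

2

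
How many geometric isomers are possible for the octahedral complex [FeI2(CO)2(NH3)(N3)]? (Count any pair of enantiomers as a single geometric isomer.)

In an octahedral complex each vertex has one trans partner and four cis neighbours.
Working through the distinct placements yields 6 geometric isomers: I trans, CO trans; I cis, CO trans; I cis, CO cis (3 arrangements, 2 chiral); I trans, CO cis.

6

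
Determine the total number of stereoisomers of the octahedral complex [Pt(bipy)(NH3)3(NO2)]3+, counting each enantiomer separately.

2

The six octahedral sites form three mutually perpendicular trans pairs.
Each bipy is bidentate and must span two cis positions.
The distinct arrangements are (2 in all): NH3 mer; NH3 fac.
Each arrangement has an internal mirror plane or centre of symmetry, so none is chiral.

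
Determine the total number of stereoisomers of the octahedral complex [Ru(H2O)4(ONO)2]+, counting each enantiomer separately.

Systematic placement gives 2 geometric isomers: ONO trans; ONO cis.
Each arrangement has an internal mirror plane or centre of symmetry, so none is chiral.

2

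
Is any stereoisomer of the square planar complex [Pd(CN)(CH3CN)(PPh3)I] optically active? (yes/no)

A square has two trans pairs of vertices; adjacent vertices are cis.
Systematic placement gives 3 geometric isomers: (CH3CN/I trans, CN/PPh3 trans); (CH3CN/PPh3 trans, CN/I trans); (CH3CN/CN trans, I/PPh3 trans).
Each arrangement has an internal mirror plane or centre of symmetry, so none is chiral.

no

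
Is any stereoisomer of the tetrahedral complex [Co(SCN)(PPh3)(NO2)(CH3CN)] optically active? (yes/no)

yes

In a tetrahedral complex all four positions are equivalent and every pair of ligands is adjacent — there is no cis/trans distinction.
Only one geometric arrangement is possible; it has no improper symmetry element, so it exists as a pair of enantiomers (2 stereoisomers).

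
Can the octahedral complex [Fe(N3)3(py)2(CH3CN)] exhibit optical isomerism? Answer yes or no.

no

In an octahedral complex each vertex has one trans partner and four cis neighbours.
There are 3 geometric isomers: N3 mer, py trans; N3 fac, py cis; N3 mer, py cis.
Each arrangement has an internal mirror plane or centre of symmetry, so none is chiral.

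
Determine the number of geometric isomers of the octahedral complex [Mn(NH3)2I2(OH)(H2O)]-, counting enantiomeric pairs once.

6

In an octahedral complex each vertex has one trans partner and four cis neighbours.
Systematic placement gives 6 geometric isomers: NH3 cis, I cis (3 arrangements, 2 chiral); NH3 trans, I cis; NH3 cis, I trans; NH3 trans, I trans.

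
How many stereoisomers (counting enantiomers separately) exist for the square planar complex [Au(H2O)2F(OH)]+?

A square has two trans pairs of vertices; adjacent vertices are cis.
The distinct arrangements are (2 in all): H2O cis; H2O trans.
Each arrangement has an internal mirror plane or centre of symmetry, so none is chiral.

2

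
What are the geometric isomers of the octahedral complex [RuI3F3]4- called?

An octahedron has six vertices in three trans pairs; every non-trans pair is cis.
There are 2 geometric isomers: I mer; I fac.

fac and mer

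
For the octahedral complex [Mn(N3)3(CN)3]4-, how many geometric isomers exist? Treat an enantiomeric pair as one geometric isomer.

2

The six octahedral sites form three mutually perpendicular trans pairs.
There are 2 geometric isomers: N3 mer; N3 fac.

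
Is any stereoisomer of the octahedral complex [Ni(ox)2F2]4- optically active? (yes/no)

yes

The six octahedral sites form three mutually perpendicular trans pairs.
Each ox is bidentate and must span two cis positions.
The distinct arrangements are (2 in all): F trans; F cis (chiral).
One of these lacks any improper symmetry element and so occurs as an enantiomeric pair, giving 2 + 1 = 3 stereoisomers in total.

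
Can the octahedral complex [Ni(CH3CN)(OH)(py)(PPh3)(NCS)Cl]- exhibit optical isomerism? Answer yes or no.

yes

Systematic enumeration (placing each ligand type in turn and discarding arrangements equivalent by rotation or reflection) gives 15 geometric isomers.
Of these, 15 lack any improper symmetry element and so occur as enantiomeric pairs, giving 15 + 15 = 30 stereoisomers in total.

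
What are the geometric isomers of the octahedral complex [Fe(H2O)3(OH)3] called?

Systematic placement gives 2 geometric isomers: H2O mer; H2O fac.

fac and mer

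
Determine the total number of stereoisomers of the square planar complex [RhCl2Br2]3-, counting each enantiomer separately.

In a square planar complex each vertex has one trans partner and two cis neighbours.
There are 2 geometric isomers: Cl cis; Cl trans.
Each arrangement has an internal mirror plane or centre of symmetry, so none is chiral.

2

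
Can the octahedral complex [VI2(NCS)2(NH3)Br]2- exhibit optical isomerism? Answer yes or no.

yes

In an octahedral complex each vertex has one trans partner and four cis neighbours.
There are 6 geometric isomers: I cis, NCS cis (3 arrangements, 2 chiral); I cis, NCS trans; I trans, NCS cis; I trans, NCS trans.
Of these, 2 lack any improper symmetry element and so occur as enantiomeric pairs, giving 6 + 2 = 8 stereoisomers in total.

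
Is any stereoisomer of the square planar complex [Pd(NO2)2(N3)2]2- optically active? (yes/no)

no

A square has two trans pairs of vertices; adjacent vertices are cis.
The distinct arrangements are (2 in all): NO2 cis; NO2 trans.
Each arrangement has an internal mirror plane or centre of symmetry, so none is chiral.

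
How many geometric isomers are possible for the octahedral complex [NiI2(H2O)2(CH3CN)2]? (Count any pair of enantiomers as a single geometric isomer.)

5

In an octahedral complex each vertex has one trans partner and four cis neighbours.
Working through the distinct placements yields 5 geometric isomers: I trans, H2O trans, CH3CN trans; I cis, H2O cis, CH3CN trans; I trans, H2O cis, CH3CN cis; I cis, H2O cis, CH3CN cis (chiral); I cis, H2O trans, CH3CN cis.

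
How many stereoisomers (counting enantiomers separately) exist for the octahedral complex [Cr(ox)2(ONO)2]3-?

3

Each ox is bidentate and must span two cis positions.
The distinct arrangements are (2 in all): ONO trans; ONO cis (chiral).
One of these lacks any improper symmetry element and so occurs as an enantiomeric pair, giving 2 + 1 = 3 stereoisomers in total.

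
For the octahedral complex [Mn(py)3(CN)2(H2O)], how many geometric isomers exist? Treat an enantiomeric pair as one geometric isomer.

3

The six octahedral sites form three mutually perpendicular trans pairs.
There are 3 geometric isomers: py mer, CN trans; py mer, CN cis; py fac, CN cis.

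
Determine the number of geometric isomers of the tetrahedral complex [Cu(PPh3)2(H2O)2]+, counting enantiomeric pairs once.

In a tetrahedral complex all four positions are equivalent and every pair of ligands is adjacent — there is no cis/trans distinction.
Only one geometric arrangement is possible.

1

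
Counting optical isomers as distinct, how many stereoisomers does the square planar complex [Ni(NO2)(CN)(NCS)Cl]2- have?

3

There are 3 geometric isomers: (CN/NCS trans, Cl/NO2 trans); (CN/NO2 trans, Cl/NCS trans); (CN/Cl trans, NCS/NO2 trans).
Each arrangement has an internal mirror plane or centre of symmetry, so none is chiral.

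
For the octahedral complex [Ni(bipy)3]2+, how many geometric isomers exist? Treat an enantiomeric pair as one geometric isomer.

1

An octahedron has six vertices in three trans pairs; every non-trans pair is cis.
Each bipy is bidentate and must span two cis positions.
Only one geometric arrangement is possible; it has no improper symmetry element, so it exists as a pair of enantiomers (2 stereoisomers).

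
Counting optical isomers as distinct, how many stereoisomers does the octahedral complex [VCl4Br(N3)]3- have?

2

An octahedron has six vertices in three trans pairs; every non-trans pair is cis.
There are 2 geometric isomers: Br and N3 mutually cis; Br and N3 mutually trans.
Each arrangement has an internal mirror plane or centre of symmetry, so none is chiral.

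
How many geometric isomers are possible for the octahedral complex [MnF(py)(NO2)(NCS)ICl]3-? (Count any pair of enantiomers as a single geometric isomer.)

The six octahedral sites form three mutually perpendicular trans pairs.
Placing the ligands in turn and identifying arrangements related by rotation or reflection leaves 15 distinct geometric isomers.

15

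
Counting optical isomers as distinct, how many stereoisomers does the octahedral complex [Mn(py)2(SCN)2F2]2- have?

6

Systematic placement gives 5 geometric isomers: py trans, SCN trans, F trans; py cis, SCN cis, F trans; py trans, SCN cis, F cis; py cis, SCN cis, F cis (chiral); py cis, SCN trans, F cis.
One of these lacks any improper symmetry element and so occurs as an enantiomeric pair, giving 5 + 1 = 6 stereoisomers in total.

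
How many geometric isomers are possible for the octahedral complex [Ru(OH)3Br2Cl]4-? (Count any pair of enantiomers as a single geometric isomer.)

3

An octahedron has six vertices in three trans pairs; every non-trans pair is cis.
Systematic placement gives 3 geometric isomers: OH mer, Br trans; OH mer, Br cis; OH fac, Br cis.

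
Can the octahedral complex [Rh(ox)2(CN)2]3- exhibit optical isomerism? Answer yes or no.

yes

In an octahedral complex each vertex has one trans partner and four cis neighbours.
Each ox is bidentate and must span two cis positions.
The distinct arrangements are (2 in all): CN trans; CN cis (chiral).
One of these lacks any improper symmetry element and so occurs as an enantiomeric pair, giving 2 + 1 = 3 stereoisomers in total.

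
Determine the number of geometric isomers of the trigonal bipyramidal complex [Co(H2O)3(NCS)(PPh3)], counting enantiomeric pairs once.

4

In a trigonal bipyramid the two axial positions differ from the three equatorial ones.
Working through the distinct placements yields 4 geometric isomers: NCS equatorial, PPh3 equatorial; NCS axial, PPh3 equatorial; NCS equatorial, PPh3 axial; NCS axial, PPh3 axial.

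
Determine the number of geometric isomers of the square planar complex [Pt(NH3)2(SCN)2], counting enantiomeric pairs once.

2

A square has two trans pairs of vertices; adjacent vertices are cis.
The distinct arrangements are (2 in all): NH3 cis; NH3 trans.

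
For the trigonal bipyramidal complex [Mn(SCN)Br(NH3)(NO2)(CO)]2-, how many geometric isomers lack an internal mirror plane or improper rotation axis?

10

Systematic enumeration (placing each ligand type in turn and discarding arrangements equivalent by rotation or reflection) gives 10 geometric isomers.
Of these, 10 lack any improper symmetry element and so occur as enantiomeric pairs, giving 10 + 10 = 20 stereoisomers in total.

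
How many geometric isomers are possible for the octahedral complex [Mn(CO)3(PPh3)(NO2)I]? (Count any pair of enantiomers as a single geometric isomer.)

4

In an octahedral complex each vertex has one trans partner and four cis neighbours.
There are 4 geometric isomers: CO mer (3 arrangements); CO fac (chiral).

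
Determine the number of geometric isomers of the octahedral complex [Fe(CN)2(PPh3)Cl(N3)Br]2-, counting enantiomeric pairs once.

Exhaustive case analysis gives 9 geometric isomers.

9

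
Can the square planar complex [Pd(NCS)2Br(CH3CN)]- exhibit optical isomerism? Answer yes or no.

no

In a square planar complex each vertex has one trans partner and two cis neighbours.
There are 2 geometric isomers: NCS cis; NCS trans.
Each arrangement has an internal mirror plane or centre of symmetry, so none is chiral.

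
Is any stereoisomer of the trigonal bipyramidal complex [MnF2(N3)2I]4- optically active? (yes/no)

A trigonal bipyramid has two axial and three equatorial sites, which are chemically inequivalent.
Systematic enumeration (placing each ligand type in turn and discarding arrangements equivalent by rotation or reflection) gives 5 geometric isomers.
One of these lacks any improper symmetry element and so occurs as an enantiomeric pair, giving 5 + 1 = 6 stereoisomers in total.

yes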